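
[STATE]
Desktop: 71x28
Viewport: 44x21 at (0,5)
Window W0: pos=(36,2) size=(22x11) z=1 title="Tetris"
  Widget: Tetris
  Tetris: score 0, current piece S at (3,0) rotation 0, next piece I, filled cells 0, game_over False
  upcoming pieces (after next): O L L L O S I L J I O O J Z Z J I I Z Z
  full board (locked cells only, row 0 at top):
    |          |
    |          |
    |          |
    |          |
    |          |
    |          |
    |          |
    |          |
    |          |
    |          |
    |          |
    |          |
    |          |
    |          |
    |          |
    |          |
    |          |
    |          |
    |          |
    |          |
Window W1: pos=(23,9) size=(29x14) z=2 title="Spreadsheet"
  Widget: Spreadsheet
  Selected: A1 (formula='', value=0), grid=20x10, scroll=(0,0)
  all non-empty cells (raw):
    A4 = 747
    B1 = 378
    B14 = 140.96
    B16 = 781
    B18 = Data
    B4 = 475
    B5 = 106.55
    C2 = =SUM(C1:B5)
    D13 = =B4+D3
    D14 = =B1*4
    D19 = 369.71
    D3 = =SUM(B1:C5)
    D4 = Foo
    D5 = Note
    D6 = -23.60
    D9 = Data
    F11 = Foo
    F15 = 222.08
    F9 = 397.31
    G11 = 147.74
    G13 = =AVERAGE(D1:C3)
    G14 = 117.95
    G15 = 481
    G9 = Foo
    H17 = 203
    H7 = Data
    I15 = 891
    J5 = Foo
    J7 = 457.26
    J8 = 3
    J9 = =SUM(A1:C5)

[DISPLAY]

                                    ┃       
                                    ┃       
                                    ┃       
                                    ┃       
                       ┏━━━━━━━━━━━━━━━━━━━━
                       ┃ Spreadsheet        
                       ┠────────────────────
                       ┃A1:                 
                       ┃       A       B    
                       ┃--------------------
                       ┃  1      [0]     378
                       ┃  2        0       0
                       ┃  3        0       0
                       ┃  4      747     475
                       ┃  5        0  106.55
                       ┃  6        0       0
                       ┃  7        0       0
                       ┗━━━━━━━━━━━━━━━━━━━━
                                            
                                            
                                            


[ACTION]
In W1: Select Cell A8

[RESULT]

                                    ┃       
                                    ┃       
                                    ┃       
                                    ┃       
                       ┏━━━━━━━━━━━━━━━━━━━━
                       ┃ Spreadsheet        
                       ┠────────────────────
                       ┃A8:                 
                       ┃       A       B    
                       ┃--------------------
                       ┃  1        0     378
                       ┃  2        0       0
                       ┃  3        0       0
                       ┃  4      747     475
                       ┃  5        0  106.55
                       ┃  6        0       0
                       ┃  7        0       0
                       ┗━━━━━━━━━━━━━━━━━━━━
                                            
                                            
                                            


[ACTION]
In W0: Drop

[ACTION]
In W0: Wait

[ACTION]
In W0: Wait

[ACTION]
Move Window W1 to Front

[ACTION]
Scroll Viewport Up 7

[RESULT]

                                            
                                            
                                    ┏━━━━━━━
                                    ┃ Tetris
                                    ┠───────
                                    ┃       
                                    ┃       
                                    ┃       
                                    ┃       
                       ┏━━━━━━━━━━━━━━━━━━━━
                       ┃ Spreadsheet        
                       ┠────────────────────
                       ┃A8:                 
                       ┃       A       B    
                       ┃--------------------
                       ┃  1        0     378
                       ┃  2        0       0
                       ┃  3        0       0
                       ┃  4      747     475
                       ┃  5        0  106.55
                       ┃  6        0       0


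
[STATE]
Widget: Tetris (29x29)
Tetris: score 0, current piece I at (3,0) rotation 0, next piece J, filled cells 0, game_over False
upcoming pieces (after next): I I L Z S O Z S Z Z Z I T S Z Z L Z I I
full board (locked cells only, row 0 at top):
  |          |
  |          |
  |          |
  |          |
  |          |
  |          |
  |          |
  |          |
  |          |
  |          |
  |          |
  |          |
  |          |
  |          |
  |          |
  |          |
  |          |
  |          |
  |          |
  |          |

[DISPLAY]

   ████   │Next:             
          │█                 
          │███               
          │                  
          │                  
          │                  
          │Score:            
          │0                 
          │                  
          │                  
          │                  
          │                  
          │                  
          │                  
          │                  
          │                  
          │                  
          │                  
          │                  
          │                  
          │                  
          │                  
          │                  
          │                  
          │                  
          │                  
          │                  
          │                  
          │                  


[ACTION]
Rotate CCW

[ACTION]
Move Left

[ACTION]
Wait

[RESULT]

          │Next:             
  █       │█                 
  █       │███               
  █       │                  
  █       │                  
          │                  
          │Score:            
          │0                 
          │                  
          │                  
          │                  
          │                  
          │                  
          │                  
          │                  
          │                  
          │                  
          │                  
          │                  
          │                  
          │                  
          │                  
          │                  
          │                  
          │                  
          │                  
          │                  
          │                  
          │                  


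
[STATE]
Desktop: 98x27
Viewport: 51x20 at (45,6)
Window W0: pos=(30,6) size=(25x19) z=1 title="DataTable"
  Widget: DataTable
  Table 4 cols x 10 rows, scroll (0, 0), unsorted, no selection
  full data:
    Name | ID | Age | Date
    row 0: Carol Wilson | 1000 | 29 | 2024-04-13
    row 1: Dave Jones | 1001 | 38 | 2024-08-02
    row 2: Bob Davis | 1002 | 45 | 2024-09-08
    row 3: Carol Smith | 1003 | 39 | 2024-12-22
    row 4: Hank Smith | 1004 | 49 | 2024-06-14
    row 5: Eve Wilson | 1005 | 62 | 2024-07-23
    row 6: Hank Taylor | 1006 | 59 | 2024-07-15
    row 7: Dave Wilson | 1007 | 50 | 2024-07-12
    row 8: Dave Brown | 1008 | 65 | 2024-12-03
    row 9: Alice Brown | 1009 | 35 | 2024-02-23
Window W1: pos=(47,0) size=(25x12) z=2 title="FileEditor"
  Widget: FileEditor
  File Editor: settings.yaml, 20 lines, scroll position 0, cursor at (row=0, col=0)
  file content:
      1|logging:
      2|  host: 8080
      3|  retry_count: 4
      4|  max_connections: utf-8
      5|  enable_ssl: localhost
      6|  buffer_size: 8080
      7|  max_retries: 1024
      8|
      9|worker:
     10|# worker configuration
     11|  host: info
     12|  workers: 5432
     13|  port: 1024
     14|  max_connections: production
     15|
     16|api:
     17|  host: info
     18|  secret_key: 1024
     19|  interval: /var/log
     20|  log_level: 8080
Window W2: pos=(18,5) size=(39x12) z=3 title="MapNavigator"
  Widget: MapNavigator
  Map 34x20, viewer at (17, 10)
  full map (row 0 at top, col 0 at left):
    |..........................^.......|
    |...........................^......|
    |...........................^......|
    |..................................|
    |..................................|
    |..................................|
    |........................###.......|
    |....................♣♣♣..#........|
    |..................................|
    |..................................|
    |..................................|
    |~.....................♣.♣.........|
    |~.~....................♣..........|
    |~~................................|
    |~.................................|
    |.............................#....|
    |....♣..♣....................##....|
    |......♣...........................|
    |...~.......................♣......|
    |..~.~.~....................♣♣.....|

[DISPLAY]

           ┃nections: utf░┃                        
───────────┨ssl: localhos░┃                        
##.......  ┃size: 8080   ░┃                        
#........  ┃ries: 1024   ░┃                        
.........  ┃             ▼┃                        
.........  ┃━━━━━━━━━━━━━━┛                        
.........  ┃                                       
.........  ┃                                       
.........  ┃                                       
.........  ┃                                       
━━━━━━━━━━━┛                                       
006│59 │2┃                                         
007│50 │2┃                                         
008│65 │2┃                                         
009│35 │2┃                                         
         ┃                                         
         ┃                                         
         ┃                                         
━━━━━━━━━┛                                         
                                                   


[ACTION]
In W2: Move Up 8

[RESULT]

           ┃nections: utf░┃                        
───────────┨ssl: localhos░┃                        
           ┃size: 8080   ░┃                        
           ┃ries: 1024   ░┃                        
.^.......  ┃             ▼┃                        
..^......  ┃━━━━━━━━━━━━━━┛                        
..^......  ┃                                       
.........  ┃                                       
.........  ┃                                       
.........  ┃                                       
━━━━━━━━━━━┛                                       
006│59 │2┃                                         
007│50 │2┃                                         
008│65 │2┃                                         
009│35 │2┃                                         
         ┃                                         
         ┃                                         
         ┃                                         
━━━━━━━━━┛                                         
                                                   


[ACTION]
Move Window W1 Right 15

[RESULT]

           ┃     ┃  max_connections: utf░┃         
───────────┨     ┃  enable_ssl: localhos░┃         
           ┃     ┃  buffer_size: 8080   ░┃         
           ┃     ┃  max_retries: 1024   ░┃         
.^.......  ┃     ┃                      ▼┃         
..^......  ┃     ┗━━━━━━━━━━━━━━━━━━━━━━━┛         
..^......  ┃                                       
.........  ┃                                       
.........  ┃                                       
.........  ┃                                       
━━━━━━━━━━━┛                                       
006│59 │2┃                                         
007│50 │2┃                                         
008│65 │2┃                                         
009│35 │2┃                                         
         ┃                                         
         ┃                                         
         ┃                                         
━━━━━━━━━┛                                         
                                                   


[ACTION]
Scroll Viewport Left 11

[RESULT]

                      ┃     ┃  max_connections: utf
──────────────────────┨     ┃  enable_ssl: localhos
                      ┃     ┃  buffer_size: 8080   
                      ┃     ┃  max_retries: 1024   
............^.......  ┃     ┃                      
.............^......  ┃     ┗━━━━━━━━━━━━━━━━━━━━━━
...@.........^......  ┃                            
....................  ┃                            
....................  ┃                            
....................  ┃                            
━━━━━━━━━━━━━━━━━━━━━━┛                            
k Taylor │1006│59 │2┃                              
e Wilson │1007│50 │2┃                              
e Brown  │1008│65 │2┃                              
ce Brown │1009│35 │2┃                              
                    ┃                              
                    ┃                              
                    ┃                              
━━━━━━━━━━━━━━━━━━━━┛                              
                                                   


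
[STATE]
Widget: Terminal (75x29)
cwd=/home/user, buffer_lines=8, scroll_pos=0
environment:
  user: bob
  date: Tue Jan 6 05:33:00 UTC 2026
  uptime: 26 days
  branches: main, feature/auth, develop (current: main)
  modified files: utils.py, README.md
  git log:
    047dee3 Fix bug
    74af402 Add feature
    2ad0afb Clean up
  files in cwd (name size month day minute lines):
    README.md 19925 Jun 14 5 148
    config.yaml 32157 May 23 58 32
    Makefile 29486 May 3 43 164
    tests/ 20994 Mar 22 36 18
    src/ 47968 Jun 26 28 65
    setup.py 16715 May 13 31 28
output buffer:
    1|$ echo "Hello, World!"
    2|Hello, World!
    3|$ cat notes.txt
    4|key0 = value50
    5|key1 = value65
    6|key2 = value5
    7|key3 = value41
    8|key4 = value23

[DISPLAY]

$ echo "Hello, World!"                                                     
Hello, World!                                                              
$ cat notes.txt                                                            
key0 = value50                                                             
key1 = value65                                                             
key2 = value5                                                              
key3 = value41                                                             
key4 = value23                                                             
$ █                                                                        
                                                                           
                                                                           
                                                                           
                                                                           
                                                                           
                                                                           
                                                                           
                                                                           
                                                                           
                                                                           
                                                                           
                                                                           
                                                                           
                                                                           
                                                                           
                                                                           
                                                                           
                                                                           
                                                                           
                                                                           


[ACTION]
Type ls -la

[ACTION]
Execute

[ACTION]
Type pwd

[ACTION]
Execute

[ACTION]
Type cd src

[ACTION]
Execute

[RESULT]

$ echo "Hello, World!"                                                     
Hello, World!                                                              
$ cat notes.txt                                                            
key0 = value50                                                             
key1 = value65                                                             
key2 = value5                                                              
key3 = value41                                                             
key4 = value23                                                             
$ ls -la                                                                   
-rw-r--r--  1 bob group    19925 Jun 14 10:05 README.md                    
-rw-r--r--  1 bob group    32157 May 23 10:58 config.yaml                  
-rw-r--r--  1 bob group    29486 May  3 10:43 Makefile                     
drwxr-xr-x  1 bob group    20994 Mar 22 10:36 tests/                       
drwxr-xr-x  1 bob group    47968 Jun 26 10:28 src/                         
-rw-r--r--  1 bob group    16715 May 13 10:31 setup.py                     
$ pwd                                                                      
/home/user                                                                 
$ cd src                                                                   
                                                                           
$ █                                                                        
                                                                           
                                                                           
                                                                           
                                                                           
                                                                           
                                                                           
                                                                           
                                                                           
                                                                           


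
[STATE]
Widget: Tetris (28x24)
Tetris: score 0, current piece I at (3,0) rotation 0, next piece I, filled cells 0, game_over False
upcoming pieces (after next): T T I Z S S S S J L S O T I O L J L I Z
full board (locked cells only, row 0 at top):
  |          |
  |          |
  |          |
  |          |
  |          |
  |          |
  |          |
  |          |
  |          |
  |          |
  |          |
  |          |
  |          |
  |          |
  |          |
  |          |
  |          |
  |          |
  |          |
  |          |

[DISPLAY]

   ████   │Next:            
          │████             
          │                 
          │                 
          │                 
          │                 
          │Score:           
          │0                
          │                 
          │                 
          │                 
          │                 
          │                 
          │                 
          │                 
          │                 
          │                 
          │                 
          │                 
          │                 
          │                 
          │                 
          │                 
          │                 


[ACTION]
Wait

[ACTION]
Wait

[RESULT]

          │Next:            
          │████             
   ████   │                 
          │                 
          │                 
          │                 
          │Score:           
          │0                
          │                 
          │                 
          │                 
          │                 
          │                 
          │                 
          │                 
          │                 
          │                 
          │                 
          │                 
          │                 
          │                 
          │                 
          │                 
          │                 


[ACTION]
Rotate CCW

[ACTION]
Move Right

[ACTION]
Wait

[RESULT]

          │Next:            
          │████             
          │                 
    █     │                 
    █     │                 
    █     │                 
    █     │Score:           
          │0                
          │                 
          │                 
          │                 
          │                 
          │                 
          │                 
          │                 
          │                 
          │                 
          │                 
          │                 
          │                 
          │                 
          │                 
          │                 
          │                 


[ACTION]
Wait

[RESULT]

          │Next:            
          │████             
          │                 
          │                 
    █     │                 
    █     │                 
    █     │Score:           
    █     │0                
          │                 
          │                 
          │                 
          │                 
          │                 
          │                 
          │                 
          │                 
          │                 
          │                 
          │                 
          │                 
          │                 
          │                 
          │                 
          │                 


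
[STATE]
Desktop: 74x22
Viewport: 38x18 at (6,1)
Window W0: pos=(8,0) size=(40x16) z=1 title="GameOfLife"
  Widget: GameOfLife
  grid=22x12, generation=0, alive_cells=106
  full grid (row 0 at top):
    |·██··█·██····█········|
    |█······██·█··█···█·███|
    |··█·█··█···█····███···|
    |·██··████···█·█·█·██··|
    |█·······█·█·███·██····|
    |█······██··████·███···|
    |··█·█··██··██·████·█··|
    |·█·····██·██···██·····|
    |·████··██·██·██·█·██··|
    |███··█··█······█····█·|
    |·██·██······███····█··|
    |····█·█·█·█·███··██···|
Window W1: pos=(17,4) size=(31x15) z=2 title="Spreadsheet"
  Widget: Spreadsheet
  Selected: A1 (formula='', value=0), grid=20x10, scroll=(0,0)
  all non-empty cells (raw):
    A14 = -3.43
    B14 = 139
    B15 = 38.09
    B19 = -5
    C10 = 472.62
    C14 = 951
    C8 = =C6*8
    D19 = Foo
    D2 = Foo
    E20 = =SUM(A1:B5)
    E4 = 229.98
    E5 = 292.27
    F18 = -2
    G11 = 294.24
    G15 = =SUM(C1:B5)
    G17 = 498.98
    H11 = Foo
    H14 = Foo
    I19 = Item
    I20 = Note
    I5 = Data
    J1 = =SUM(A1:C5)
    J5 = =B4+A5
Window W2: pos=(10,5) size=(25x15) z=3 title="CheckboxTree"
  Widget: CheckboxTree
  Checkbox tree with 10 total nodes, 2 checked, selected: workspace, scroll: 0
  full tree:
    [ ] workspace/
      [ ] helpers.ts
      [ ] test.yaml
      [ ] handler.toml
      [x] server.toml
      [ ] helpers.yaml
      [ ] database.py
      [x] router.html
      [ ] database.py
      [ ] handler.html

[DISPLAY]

  ┃ GameOfLife                        
  ┠───────────────────────────────────
  ┃Gen: 0                             
  ┃·██··█·█┏━━━━━━━━━━━━━━━━━━━━━━━━━━
  ┃█┏━━━━━━━━━━━━━━━━━━━━━━━┓         
  ┃·┃ CheckboxTree          ┃─────────
  ┃·┠───────────────────────┨         
  ┃█┃>[-] workspace/        ┃      C  
  ┃█┃   [ ] helpers.ts      ┃---------
  ┃·┃   [ ] test.yaml       ┃  0      
  ┃·┃   [ ] handler.toml    ┃  0      
  ┃·┃   [x] server.toml     ┃  0      
  ┃█┃   [ ] helpers.yaml    ┃  0      
  ┃·┃   [ ] database.py     ┃  0      
  ┗━┃   [x] router.html     ┃  0      
    ┃   [ ] database.py     ┃  0      
    ┃   [ ] handler.html    ┃  0      
    ┃                       ┃━━━━━━━━━


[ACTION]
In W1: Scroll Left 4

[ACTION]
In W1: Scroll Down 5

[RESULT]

  ┃ GameOfLife                        
  ┠───────────────────────────────────
  ┃Gen: 0                             
  ┃·██··█·█┏━━━━━━━━━━━━━━━━━━━━━━━━━━
  ┃█┏━━━━━━━━━━━━━━━━━━━━━━━┓         
  ┃·┃ CheckboxTree          ┃─────────
  ┃·┠───────────────────────┨         
  ┃█┃>[-] workspace/        ┃      C  
  ┃█┃   [ ] helpers.ts      ┃---------
  ┃·┃   [ ] test.yaml       ┃  0      
  ┃·┃   [ ] handler.toml    ┃  0      
  ┃·┃   [x] server.toml     ┃  0      
  ┃█┃   [ ] helpers.yaml    ┃  0      
  ┃·┃   [ ] database.py     ┃  0  472.
  ┗━┃   [x] router.html     ┃  0      
    ┃   [ ] database.py     ┃  0      
    ┃   [ ] handler.html    ┃  0      
    ┃                       ┃━━━━━━━━━


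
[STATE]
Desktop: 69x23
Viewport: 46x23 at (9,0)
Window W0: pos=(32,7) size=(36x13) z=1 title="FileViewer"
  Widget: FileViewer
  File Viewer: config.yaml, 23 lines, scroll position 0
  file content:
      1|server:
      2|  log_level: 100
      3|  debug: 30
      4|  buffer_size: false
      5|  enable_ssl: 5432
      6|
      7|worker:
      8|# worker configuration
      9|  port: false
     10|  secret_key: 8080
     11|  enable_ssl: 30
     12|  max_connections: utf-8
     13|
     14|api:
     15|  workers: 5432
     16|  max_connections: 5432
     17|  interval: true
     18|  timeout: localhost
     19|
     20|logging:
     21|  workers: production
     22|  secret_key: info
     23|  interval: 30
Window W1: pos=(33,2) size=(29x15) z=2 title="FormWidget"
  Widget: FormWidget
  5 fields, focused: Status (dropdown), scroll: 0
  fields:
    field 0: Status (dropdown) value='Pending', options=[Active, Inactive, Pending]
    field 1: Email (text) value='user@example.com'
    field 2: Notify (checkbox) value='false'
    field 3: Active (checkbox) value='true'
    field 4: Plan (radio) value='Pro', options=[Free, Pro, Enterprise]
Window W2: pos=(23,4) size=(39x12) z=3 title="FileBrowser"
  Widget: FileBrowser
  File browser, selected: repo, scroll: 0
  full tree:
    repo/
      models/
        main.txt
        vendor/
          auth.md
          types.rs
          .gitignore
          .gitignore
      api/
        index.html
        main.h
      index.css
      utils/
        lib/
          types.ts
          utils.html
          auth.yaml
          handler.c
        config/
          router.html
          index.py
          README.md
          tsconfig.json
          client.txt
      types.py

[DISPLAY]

                                              
                                              
                        ┏━━━━━━━━━━━━━━━━━━━━━
                        ┃ FormWidget          
              ┏━━━━━━━━━━━━━━━━━━━━━━━━━━━━━━━
              ┃ FileBrowser                   
              ┠───────────────────────────────
              ┃> [-] repo/                    
              ┃    [+] models/                
              ┃    [+] api/                   
              ┃    index.css                  
              ┃    [+] utils/                 
              ┃    types.py                   
              ┃                               
              ┃                               
              ┗━━━━━━━━━━━━━━━━━━━━━━━━━━━━━━━
                       ┃┗━━━━━━━━━━━━━━━━━━━━━
                       ┃# worker configuration
                       ┃  port: false         
                       ┗━━━━━━━━━━━━━━━━━━━━━━
                                              
                                              
                                              


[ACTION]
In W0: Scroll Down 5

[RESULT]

                                              
                                              
                        ┏━━━━━━━━━━━━━━━━━━━━━
                        ┃ FormWidget          
              ┏━━━━━━━━━━━━━━━━━━━━━━━━━━━━━━━
              ┃ FileBrowser                   
              ┠───────────────────────────────
              ┃> [-] repo/                    
              ┃    [+] models/                
              ┃    [+] api/                   
              ┃    index.css                  
              ┃    [+] utils/                 
              ┃    types.py                   
              ┃                               
              ┃                               
              ┗━━━━━━━━━━━━━━━━━━━━━━━━━━━━━━━
                       ┃┗━━━━━━━━━━━━━━━━━━━━━
                       ┃                      
                       ┃api:                  
                       ┗━━━━━━━━━━━━━━━━━━━━━━
                                              
                                              
                                              


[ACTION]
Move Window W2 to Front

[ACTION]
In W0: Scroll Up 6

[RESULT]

                                              
                                              
                        ┏━━━━━━━━━━━━━━━━━━━━━
                        ┃ FormWidget          
              ┏━━━━━━━━━━━━━━━━━━━━━━━━━━━━━━━
              ┃ FileBrowser                   
              ┠───────────────────────────────
              ┃> [-] repo/                    
              ┃    [+] models/                
              ┃    [+] api/                   
              ┃    index.css                  
              ┃    [+] utils/                 
              ┃    types.py                   
              ┃                               
              ┃                               
              ┗━━━━━━━━━━━━━━━━━━━━━━━━━━━━━━━
                       ┃┗━━━━━━━━━━━━━━━━━━━━━
                       ┃# worker configuration
                       ┃  port: false         
                       ┗━━━━━━━━━━━━━━━━━━━━━━
                                              
                                              
                                              


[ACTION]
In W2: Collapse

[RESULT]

                                              
                                              
                        ┏━━━━━━━━━━━━━━━━━━━━━
                        ┃ FormWidget          
              ┏━━━━━━━━━━━━━━━━━━━━━━━━━━━━━━━
              ┃ FileBrowser                   
              ┠───────────────────────────────
              ┃> [+] repo/                    
              ┃                               
              ┃                               
              ┃                               
              ┃                               
              ┃                               
              ┃                               
              ┃                               
              ┗━━━━━━━━━━━━━━━━━━━━━━━━━━━━━━━
                       ┃┗━━━━━━━━━━━━━━━━━━━━━
                       ┃# worker configuration
                       ┃  port: false         
                       ┗━━━━━━━━━━━━━━━━━━━━━━
                                              
                                              
                                              


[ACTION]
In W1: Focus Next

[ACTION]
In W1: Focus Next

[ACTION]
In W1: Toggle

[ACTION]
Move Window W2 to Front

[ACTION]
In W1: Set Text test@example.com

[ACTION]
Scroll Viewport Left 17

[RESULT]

                                              
                                              
                                 ┏━━━━━━━━━━━━
                                 ┃ FormWidget 
                       ┏━━━━━━━━━━━━━━━━━━━━━━
                       ┃ FileBrowser          
                       ┠──────────────────────
                       ┃> [+] repo/           
                       ┃                      
                       ┃                      
                       ┃                      
                       ┃                      
                       ┃                      
                       ┃                      
                       ┃                      
                       ┗━━━━━━━━━━━━━━━━━━━━━━
                                ┃┗━━━━━━━━━━━━
                                ┃# worker conf
                                ┃  port: false
                                ┗━━━━━━━━━━━━━
                                              
                                              
                                              


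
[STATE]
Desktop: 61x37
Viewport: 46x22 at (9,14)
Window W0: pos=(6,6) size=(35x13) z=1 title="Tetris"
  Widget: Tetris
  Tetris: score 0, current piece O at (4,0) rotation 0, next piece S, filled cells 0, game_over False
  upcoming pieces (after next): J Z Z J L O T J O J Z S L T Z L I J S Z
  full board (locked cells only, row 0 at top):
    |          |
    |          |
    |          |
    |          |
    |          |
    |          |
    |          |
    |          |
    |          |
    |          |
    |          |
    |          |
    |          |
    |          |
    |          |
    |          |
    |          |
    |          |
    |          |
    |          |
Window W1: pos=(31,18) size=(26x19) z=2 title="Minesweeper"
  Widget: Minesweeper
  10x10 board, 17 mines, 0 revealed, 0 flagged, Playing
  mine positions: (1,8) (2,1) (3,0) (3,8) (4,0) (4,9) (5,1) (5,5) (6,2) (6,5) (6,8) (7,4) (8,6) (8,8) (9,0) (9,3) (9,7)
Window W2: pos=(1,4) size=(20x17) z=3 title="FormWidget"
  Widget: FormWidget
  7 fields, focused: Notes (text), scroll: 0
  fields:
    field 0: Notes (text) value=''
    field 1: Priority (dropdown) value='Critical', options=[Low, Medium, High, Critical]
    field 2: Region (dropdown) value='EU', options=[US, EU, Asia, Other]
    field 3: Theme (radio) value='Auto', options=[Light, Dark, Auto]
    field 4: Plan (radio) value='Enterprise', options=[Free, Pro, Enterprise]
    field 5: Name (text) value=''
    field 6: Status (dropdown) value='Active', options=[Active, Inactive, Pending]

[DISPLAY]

           ┃                   ┃              
           ┃re:                ┃              
           ┃                   ┃              
           ┃                   ┃              
           ┃━━━━━━━━━━┏━━━━━━━━━━━━━━━━━━━━━━━
           ┃          ┃ Minesweeper           
━━━━━━━━━━━┛          ┠───────────────────────
                      ┃■■■■■■■■■■             
                      ┃■■■■■■■■■■             
                      ┃■■■■■■■■■■             
                      ┃■■■■■■■■■■             
                      ┃■■■■■■■■■■             
                      ┃■■■■■■■■■■             
                      ┃■■■■■■■■■■             
                      ┃■■■■■■■■■■             
                      ┃■■■■■■■■■■             
                      ┃■■■■■■■■■■             
                      ┃                       
                      ┃                       
                      ┃                       
                      ┃                       
                      ┃                       


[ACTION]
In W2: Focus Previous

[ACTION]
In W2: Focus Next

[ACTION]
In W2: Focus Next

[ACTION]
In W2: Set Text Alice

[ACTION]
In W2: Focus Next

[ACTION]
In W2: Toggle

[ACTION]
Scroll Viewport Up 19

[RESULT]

                                              
                                              
                                              
                                              
━━━━━━━━━━━┓                                  
dget       ┃                                  
───────────┨━━━━━━━━━━━━━━━━━━━┓              
:      [  ]┃                   ┃              
ity:   [C▼]┃───────────────────┨              
n:     [E▼]┃t:                 ┃              
:      ( ) ┃                   ┃              
       ( ) ┃                   ┃              
       [  ]┃                   ┃              
s:     [A▼]┃                   ┃              
           ┃                   ┃              
           ┃re:                ┃              
           ┃                   ┃              
           ┃                   ┃              
           ┃━━━━━━━━━━┏━━━━━━━━━━━━━━━━━━━━━━━
           ┃          ┃ Minesweeper           
━━━━━━━━━━━┛          ┠───────────────────────
                      ┃■■■■■■■■■■             
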